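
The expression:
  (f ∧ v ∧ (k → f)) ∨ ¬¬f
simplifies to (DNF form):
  f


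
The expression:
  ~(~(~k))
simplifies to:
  ~k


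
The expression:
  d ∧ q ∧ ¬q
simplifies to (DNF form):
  False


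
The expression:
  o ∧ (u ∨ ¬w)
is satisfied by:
  {o: True, u: True, w: False}
  {o: True, w: False, u: False}
  {o: True, u: True, w: True}


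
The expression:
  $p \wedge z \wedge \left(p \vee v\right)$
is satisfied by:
  {z: True, p: True}


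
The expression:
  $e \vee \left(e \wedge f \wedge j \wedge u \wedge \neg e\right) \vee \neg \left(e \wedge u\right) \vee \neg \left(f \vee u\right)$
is always true.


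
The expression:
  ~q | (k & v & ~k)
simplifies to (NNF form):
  ~q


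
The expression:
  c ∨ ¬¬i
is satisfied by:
  {i: True, c: True}
  {i: True, c: False}
  {c: True, i: False}


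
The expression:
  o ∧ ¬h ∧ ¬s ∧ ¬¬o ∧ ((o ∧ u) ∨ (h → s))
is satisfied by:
  {o: True, h: False, s: False}


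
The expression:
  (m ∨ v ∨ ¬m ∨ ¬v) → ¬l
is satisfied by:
  {l: False}


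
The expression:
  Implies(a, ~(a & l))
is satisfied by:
  {l: False, a: False}
  {a: True, l: False}
  {l: True, a: False}


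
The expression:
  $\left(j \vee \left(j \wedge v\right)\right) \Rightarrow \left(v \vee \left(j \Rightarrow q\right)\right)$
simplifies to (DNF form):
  $q \vee v \vee \neg j$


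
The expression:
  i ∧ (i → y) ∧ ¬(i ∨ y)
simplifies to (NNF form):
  False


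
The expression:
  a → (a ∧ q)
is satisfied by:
  {q: True, a: False}
  {a: False, q: False}
  {a: True, q: True}


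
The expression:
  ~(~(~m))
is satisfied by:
  {m: False}


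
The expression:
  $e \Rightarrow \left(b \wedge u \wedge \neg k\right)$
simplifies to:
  $\left(b \wedge u \wedge \neg k\right) \vee \neg e$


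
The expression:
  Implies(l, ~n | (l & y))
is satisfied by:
  {y: True, l: False, n: False}
  {l: False, n: False, y: False}
  {y: True, n: True, l: False}
  {n: True, l: False, y: False}
  {y: True, l: True, n: False}
  {l: True, y: False, n: False}
  {y: True, n: True, l: True}


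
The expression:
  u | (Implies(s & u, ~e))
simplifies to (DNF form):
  True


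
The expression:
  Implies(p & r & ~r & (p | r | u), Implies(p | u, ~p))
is always true.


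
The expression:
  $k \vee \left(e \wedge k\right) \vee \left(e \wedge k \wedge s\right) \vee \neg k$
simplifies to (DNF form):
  $\text{True}$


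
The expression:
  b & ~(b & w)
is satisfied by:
  {b: True, w: False}


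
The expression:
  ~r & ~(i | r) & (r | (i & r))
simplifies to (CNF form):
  False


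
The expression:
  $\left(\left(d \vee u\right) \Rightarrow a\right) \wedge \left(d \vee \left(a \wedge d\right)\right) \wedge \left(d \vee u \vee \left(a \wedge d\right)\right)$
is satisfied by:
  {a: True, d: True}


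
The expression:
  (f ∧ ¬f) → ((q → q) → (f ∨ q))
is always true.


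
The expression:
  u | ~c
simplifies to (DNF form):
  u | ~c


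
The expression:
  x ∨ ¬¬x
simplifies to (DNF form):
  x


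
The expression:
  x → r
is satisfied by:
  {r: True, x: False}
  {x: False, r: False}
  {x: True, r: True}


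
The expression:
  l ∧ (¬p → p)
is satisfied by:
  {p: True, l: True}


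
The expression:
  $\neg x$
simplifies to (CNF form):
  $\neg x$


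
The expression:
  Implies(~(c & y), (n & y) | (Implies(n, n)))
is always true.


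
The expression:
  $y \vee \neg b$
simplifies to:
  $y \vee \neg b$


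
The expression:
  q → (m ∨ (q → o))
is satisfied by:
  {m: True, o: True, q: False}
  {m: True, o: False, q: False}
  {o: True, m: False, q: False}
  {m: False, o: False, q: False}
  {m: True, q: True, o: True}
  {m: True, q: True, o: False}
  {q: True, o: True, m: False}


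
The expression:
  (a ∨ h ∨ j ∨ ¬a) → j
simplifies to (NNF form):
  j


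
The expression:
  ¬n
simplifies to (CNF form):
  ¬n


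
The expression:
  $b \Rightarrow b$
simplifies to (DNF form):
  $\text{True}$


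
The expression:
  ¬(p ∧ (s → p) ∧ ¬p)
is always true.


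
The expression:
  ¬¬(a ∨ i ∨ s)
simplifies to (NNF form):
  a ∨ i ∨ s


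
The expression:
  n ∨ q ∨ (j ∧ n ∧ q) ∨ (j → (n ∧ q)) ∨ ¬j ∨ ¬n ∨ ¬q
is always true.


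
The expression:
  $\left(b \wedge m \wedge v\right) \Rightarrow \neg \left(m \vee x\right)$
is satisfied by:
  {m: False, b: False, v: False}
  {v: True, m: False, b: False}
  {b: True, m: False, v: False}
  {v: True, b: True, m: False}
  {m: True, v: False, b: False}
  {v: True, m: True, b: False}
  {b: True, m: True, v: False}


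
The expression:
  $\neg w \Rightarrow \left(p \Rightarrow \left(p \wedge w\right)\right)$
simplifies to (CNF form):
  $w \vee \neg p$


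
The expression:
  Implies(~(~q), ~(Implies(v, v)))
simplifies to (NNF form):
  ~q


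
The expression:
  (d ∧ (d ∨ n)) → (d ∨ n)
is always true.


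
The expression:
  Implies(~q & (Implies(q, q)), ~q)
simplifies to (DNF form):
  True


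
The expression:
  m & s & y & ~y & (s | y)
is never true.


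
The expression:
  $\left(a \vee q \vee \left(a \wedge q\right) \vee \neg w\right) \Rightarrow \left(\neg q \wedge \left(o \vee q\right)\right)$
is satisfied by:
  {o: True, w: True, q: False, a: False}
  {o: True, q: False, w: False, a: False}
  {a: True, o: True, w: True, q: False}
  {a: True, o: True, q: False, w: False}
  {w: True, a: False, q: False, o: False}


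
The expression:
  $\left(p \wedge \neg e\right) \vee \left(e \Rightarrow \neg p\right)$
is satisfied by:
  {p: False, e: False}
  {e: True, p: False}
  {p: True, e: False}


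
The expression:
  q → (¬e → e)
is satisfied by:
  {e: True, q: False}
  {q: False, e: False}
  {q: True, e: True}


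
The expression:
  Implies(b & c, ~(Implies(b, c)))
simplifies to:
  ~b | ~c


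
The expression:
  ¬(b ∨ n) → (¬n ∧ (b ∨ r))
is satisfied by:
  {r: True, n: True, b: True}
  {r: True, n: True, b: False}
  {r: True, b: True, n: False}
  {r: True, b: False, n: False}
  {n: True, b: True, r: False}
  {n: True, b: False, r: False}
  {b: True, n: False, r: False}


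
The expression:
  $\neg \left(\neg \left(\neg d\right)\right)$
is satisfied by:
  {d: False}


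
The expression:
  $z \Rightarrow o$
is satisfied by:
  {o: True, z: False}
  {z: False, o: False}
  {z: True, o: True}


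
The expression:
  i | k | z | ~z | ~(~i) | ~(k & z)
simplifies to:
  True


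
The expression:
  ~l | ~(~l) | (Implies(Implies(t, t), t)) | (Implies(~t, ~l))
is always true.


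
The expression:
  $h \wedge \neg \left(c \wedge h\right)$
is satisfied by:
  {h: True, c: False}


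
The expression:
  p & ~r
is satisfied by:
  {p: True, r: False}


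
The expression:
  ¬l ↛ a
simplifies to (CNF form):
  a ∨ ¬l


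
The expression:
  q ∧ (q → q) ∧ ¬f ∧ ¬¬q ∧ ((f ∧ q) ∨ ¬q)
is never true.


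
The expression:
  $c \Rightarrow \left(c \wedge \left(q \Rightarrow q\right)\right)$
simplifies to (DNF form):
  $\text{True}$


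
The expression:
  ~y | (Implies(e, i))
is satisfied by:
  {i: True, e: False, y: False}
  {e: False, y: False, i: False}
  {i: True, y: True, e: False}
  {y: True, e: False, i: False}
  {i: True, e: True, y: False}
  {e: True, i: False, y: False}
  {i: True, y: True, e: True}


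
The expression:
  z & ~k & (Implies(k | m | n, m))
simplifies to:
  z & ~k & (m | ~n)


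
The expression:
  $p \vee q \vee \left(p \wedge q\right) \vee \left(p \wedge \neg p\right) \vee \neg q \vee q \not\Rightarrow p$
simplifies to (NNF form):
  $\text{True}$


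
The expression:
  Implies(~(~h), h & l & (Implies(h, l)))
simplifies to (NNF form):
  l | ~h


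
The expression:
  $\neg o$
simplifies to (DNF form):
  $\neg o$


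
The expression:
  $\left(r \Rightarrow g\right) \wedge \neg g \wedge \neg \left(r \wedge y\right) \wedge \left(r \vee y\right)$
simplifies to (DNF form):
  $y \wedge \neg g \wedge \neg r$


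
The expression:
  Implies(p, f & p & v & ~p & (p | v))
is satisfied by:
  {p: False}


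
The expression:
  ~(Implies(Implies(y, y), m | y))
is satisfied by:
  {y: False, m: False}


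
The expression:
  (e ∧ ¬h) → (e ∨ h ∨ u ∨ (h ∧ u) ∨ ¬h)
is always true.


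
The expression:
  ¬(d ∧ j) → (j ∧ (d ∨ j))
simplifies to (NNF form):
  j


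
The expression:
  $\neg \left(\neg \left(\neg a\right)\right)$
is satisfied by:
  {a: False}


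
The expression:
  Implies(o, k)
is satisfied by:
  {k: True, o: False}
  {o: False, k: False}
  {o: True, k: True}


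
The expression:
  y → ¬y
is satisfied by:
  {y: False}


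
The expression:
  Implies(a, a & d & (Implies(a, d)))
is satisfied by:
  {d: True, a: False}
  {a: False, d: False}
  {a: True, d: True}


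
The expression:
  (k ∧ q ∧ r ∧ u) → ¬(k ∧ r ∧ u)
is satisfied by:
  {u: False, k: False, q: False, r: False}
  {r: True, u: False, k: False, q: False}
  {q: True, u: False, k: False, r: False}
  {r: True, q: True, u: False, k: False}
  {k: True, r: False, u: False, q: False}
  {r: True, k: True, u: False, q: False}
  {q: True, k: True, r: False, u: False}
  {r: True, q: True, k: True, u: False}
  {u: True, q: False, k: False, r: False}
  {r: True, u: True, q: False, k: False}
  {q: True, u: True, r: False, k: False}
  {r: True, q: True, u: True, k: False}
  {k: True, u: True, q: False, r: False}
  {r: True, k: True, u: True, q: False}
  {q: True, k: True, u: True, r: False}


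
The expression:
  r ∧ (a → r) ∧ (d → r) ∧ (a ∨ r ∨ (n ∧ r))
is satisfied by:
  {r: True}


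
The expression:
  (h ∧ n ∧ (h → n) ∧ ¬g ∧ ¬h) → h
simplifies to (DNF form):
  True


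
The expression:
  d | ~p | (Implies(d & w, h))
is always true.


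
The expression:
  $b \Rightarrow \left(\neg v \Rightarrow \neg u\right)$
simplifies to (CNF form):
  $v \vee \neg b \vee \neg u$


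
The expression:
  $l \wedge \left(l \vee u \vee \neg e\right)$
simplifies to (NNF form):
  $l$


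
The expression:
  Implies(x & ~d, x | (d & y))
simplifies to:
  True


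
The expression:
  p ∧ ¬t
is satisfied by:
  {p: True, t: False}


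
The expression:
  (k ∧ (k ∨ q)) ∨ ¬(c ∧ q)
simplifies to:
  k ∨ ¬c ∨ ¬q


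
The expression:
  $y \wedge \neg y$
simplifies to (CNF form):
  $\text{False}$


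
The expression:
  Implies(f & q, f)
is always true.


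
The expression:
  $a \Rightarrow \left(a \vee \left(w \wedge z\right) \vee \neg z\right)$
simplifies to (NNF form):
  $\text{True}$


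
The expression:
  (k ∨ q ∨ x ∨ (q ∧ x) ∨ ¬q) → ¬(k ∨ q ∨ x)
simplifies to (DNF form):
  ¬k ∧ ¬q ∧ ¬x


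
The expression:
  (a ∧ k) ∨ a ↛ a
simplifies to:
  a ∧ k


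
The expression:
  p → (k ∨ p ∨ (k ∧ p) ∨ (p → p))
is always true.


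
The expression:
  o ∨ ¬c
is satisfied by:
  {o: True, c: False}
  {c: False, o: False}
  {c: True, o: True}


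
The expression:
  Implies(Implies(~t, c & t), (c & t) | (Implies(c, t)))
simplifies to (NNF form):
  True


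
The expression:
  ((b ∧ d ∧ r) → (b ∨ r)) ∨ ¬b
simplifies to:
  True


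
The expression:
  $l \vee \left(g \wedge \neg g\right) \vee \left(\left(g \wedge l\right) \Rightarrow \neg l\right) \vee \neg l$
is always true.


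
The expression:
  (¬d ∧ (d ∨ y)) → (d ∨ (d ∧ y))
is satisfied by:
  {d: True, y: False}
  {y: False, d: False}
  {y: True, d: True}


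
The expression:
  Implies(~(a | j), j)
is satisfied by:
  {a: True, j: True}
  {a: True, j: False}
  {j: True, a: False}


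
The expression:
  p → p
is always true.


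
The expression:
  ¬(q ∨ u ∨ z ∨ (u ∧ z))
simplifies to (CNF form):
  ¬q ∧ ¬u ∧ ¬z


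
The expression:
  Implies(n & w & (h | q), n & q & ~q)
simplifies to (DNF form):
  ~n | ~w | (~h & ~q)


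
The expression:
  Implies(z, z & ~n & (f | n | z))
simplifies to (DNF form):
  ~n | ~z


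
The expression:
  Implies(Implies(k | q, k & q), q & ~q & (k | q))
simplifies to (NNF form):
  (k & ~q) | (q & ~k)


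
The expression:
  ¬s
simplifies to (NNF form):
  ¬s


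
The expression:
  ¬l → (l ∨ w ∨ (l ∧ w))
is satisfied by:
  {l: True, w: True}
  {l: True, w: False}
  {w: True, l: False}


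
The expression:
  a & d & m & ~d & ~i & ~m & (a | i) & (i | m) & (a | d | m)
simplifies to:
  False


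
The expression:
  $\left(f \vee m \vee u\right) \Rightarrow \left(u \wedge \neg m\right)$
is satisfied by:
  {u: True, m: False, f: False}
  {u: False, m: False, f: False}
  {f: True, u: True, m: False}


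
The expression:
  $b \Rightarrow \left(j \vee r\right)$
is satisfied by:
  {r: True, j: True, b: False}
  {r: True, j: False, b: False}
  {j: True, r: False, b: False}
  {r: False, j: False, b: False}
  {r: True, b: True, j: True}
  {r: True, b: True, j: False}
  {b: True, j: True, r: False}


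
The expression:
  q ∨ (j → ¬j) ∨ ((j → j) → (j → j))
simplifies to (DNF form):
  True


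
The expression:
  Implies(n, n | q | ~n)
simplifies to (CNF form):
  True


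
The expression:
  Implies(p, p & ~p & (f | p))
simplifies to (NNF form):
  ~p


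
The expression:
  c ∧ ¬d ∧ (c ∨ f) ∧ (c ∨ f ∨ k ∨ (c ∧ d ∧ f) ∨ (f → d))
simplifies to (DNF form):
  c ∧ ¬d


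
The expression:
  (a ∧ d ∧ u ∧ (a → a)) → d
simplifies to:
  True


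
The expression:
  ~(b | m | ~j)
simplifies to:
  j & ~b & ~m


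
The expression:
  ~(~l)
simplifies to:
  l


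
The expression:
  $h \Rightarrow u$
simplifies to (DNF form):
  $u \vee \neg h$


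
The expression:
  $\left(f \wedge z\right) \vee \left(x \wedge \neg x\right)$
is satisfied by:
  {z: True, f: True}


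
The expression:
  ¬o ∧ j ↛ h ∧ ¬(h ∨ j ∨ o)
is never true.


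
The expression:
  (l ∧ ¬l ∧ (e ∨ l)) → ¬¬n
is always true.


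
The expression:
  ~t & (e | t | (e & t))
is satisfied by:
  {e: True, t: False}


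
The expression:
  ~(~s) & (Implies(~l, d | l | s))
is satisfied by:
  {s: True}


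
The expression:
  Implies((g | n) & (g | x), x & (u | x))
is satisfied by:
  {x: True, g: False}
  {g: False, x: False}
  {g: True, x: True}


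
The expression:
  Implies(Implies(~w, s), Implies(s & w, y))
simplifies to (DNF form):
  y | ~s | ~w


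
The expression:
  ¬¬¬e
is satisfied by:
  {e: False}


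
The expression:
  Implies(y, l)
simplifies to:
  l | ~y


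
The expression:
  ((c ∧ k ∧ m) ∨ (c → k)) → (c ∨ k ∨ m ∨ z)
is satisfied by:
  {c: True, k: True, m: True, z: True}
  {c: True, k: True, m: True, z: False}
  {c: True, k: True, z: True, m: False}
  {c: True, k: True, z: False, m: False}
  {c: True, m: True, z: True, k: False}
  {c: True, m: True, z: False, k: False}
  {c: True, m: False, z: True, k: False}
  {c: True, m: False, z: False, k: False}
  {k: True, m: True, z: True, c: False}
  {k: True, m: True, z: False, c: False}
  {k: True, z: True, m: False, c: False}
  {k: True, z: False, m: False, c: False}
  {m: True, z: True, k: False, c: False}
  {m: True, k: False, z: False, c: False}
  {z: True, k: False, m: False, c: False}


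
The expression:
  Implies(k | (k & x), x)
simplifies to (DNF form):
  x | ~k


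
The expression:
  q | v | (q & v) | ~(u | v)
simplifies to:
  q | v | ~u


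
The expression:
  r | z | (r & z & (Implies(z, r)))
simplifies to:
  r | z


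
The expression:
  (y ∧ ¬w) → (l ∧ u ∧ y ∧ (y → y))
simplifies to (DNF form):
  w ∨ (l ∧ u) ∨ ¬y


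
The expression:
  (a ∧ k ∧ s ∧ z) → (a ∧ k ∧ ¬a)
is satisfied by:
  {s: False, k: False, z: False, a: False}
  {a: True, s: False, k: False, z: False}
  {z: True, s: False, k: False, a: False}
  {a: True, z: True, s: False, k: False}
  {k: True, a: False, s: False, z: False}
  {a: True, k: True, s: False, z: False}
  {z: True, k: True, a: False, s: False}
  {a: True, z: True, k: True, s: False}
  {s: True, z: False, k: False, a: False}
  {a: True, s: True, z: False, k: False}
  {z: True, s: True, a: False, k: False}
  {a: True, z: True, s: True, k: False}
  {k: True, s: True, z: False, a: False}
  {a: True, k: True, s: True, z: False}
  {z: True, k: True, s: True, a: False}


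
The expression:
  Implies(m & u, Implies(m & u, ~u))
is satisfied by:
  {u: False, m: False}
  {m: True, u: False}
  {u: True, m: False}


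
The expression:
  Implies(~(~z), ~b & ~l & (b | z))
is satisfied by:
  {l: False, z: False, b: False}
  {b: True, l: False, z: False}
  {l: True, b: False, z: False}
  {b: True, l: True, z: False}
  {z: True, b: False, l: False}


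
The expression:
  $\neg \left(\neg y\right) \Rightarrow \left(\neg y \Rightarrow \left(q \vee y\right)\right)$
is always true.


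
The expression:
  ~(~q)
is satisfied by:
  {q: True}


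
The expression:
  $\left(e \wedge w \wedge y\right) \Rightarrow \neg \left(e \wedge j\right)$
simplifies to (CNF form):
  $\neg e \vee \neg j \vee \neg w \vee \neg y$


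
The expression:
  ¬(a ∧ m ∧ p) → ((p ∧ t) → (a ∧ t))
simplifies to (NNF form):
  a ∨ ¬p ∨ ¬t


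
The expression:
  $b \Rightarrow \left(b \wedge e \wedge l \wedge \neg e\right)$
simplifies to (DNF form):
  $\neg b$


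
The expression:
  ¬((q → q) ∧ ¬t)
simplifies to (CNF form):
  t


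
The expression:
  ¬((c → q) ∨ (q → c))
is never true.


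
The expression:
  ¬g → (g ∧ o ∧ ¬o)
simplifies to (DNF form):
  g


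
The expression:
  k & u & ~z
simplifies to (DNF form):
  k & u & ~z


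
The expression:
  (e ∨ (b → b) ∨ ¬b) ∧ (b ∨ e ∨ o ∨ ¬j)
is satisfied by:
  {b: True, o: True, e: True, j: False}
  {b: True, o: True, e: False, j: False}
  {b: True, e: True, o: False, j: False}
  {b: True, e: False, o: False, j: False}
  {o: True, e: True, b: False, j: False}
  {o: True, e: False, b: False, j: False}
  {e: True, b: False, o: False, j: False}
  {e: False, b: False, o: False, j: False}
  {j: True, b: True, o: True, e: True}
  {j: True, b: True, o: True, e: False}
  {j: True, b: True, e: True, o: False}
  {j: True, b: True, e: False, o: False}
  {j: True, o: True, e: True, b: False}
  {j: True, o: True, e: False, b: False}
  {j: True, e: True, o: False, b: False}


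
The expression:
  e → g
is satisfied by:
  {g: True, e: False}
  {e: False, g: False}
  {e: True, g: True}


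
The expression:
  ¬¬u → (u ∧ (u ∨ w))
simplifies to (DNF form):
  True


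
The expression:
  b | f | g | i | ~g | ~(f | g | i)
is always true.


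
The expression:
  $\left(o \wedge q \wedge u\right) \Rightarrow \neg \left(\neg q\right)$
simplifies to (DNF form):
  $\text{True}$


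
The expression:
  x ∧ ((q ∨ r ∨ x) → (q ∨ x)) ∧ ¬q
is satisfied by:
  {x: True, q: False}


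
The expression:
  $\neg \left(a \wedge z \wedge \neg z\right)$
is always true.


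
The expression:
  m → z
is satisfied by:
  {z: True, m: False}
  {m: False, z: False}
  {m: True, z: True}


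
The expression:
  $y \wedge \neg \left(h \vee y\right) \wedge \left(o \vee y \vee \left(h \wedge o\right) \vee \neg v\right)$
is never true.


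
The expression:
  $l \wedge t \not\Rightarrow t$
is never true.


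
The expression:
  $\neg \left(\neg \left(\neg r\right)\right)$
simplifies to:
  $\neg r$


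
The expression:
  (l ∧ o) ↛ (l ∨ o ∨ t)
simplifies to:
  False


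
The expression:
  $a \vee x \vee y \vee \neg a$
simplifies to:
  $\text{True}$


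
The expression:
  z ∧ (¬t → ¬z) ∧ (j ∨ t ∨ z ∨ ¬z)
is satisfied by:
  {t: True, z: True}


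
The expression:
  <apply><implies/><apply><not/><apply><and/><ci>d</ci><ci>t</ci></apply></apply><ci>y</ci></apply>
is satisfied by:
  {y: True, d: True, t: True}
  {y: True, d: True, t: False}
  {y: True, t: True, d: False}
  {y: True, t: False, d: False}
  {d: True, t: True, y: False}


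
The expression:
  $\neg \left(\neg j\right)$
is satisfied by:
  {j: True}


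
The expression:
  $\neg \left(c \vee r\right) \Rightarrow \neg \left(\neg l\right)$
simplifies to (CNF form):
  $c \vee l \vee r$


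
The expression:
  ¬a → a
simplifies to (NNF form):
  a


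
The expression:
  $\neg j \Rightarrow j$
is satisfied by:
  {j: True}


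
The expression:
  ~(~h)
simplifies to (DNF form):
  h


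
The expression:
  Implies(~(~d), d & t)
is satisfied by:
  {t: True, d: False}
  {d: False, t: False}
  {d: True, t: True}


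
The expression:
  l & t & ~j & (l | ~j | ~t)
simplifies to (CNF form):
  l & t & ~j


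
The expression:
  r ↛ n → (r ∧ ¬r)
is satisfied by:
  {n: True, r: False}
  {r: False, n: False}
  {r: True, n: True}


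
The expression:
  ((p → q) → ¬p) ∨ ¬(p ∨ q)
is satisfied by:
  {p: False, q: False}
  {q: True, p: False}
  {p: True, q: False}


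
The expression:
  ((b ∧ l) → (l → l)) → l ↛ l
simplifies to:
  False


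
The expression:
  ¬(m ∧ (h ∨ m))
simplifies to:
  ¬m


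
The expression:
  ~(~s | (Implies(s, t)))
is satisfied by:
  {s: True, t: False}


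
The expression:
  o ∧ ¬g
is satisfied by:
  {o: True, g: False}


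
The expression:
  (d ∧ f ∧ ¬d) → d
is always true.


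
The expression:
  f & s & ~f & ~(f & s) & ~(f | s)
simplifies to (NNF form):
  False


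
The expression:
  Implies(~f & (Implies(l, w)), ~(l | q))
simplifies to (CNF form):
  (f | l | ~l) & (f | l | ~q) & (f | ~l | ~w) & (f | ~q | ~w)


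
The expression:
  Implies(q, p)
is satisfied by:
  {p: True, q: False}
  {q: False, p: False}
  {q: True, p: True}


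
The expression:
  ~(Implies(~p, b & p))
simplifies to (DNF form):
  ~p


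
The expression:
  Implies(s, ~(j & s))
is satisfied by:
  {s: False, j: False}
  {j: True, s: False}
  {s: True, j: False}


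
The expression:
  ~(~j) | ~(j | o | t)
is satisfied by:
  {j: True, o: False, t: False}
  {t: True, j: True, o: False}
  {j: True, o: True, t: False}
  {t: True, j: True, o: True}
  {t: False, o: False, j: False}


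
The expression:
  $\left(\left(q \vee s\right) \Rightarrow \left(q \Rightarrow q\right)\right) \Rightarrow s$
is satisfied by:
  {s: True}


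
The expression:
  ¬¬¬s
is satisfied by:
  {s: False}


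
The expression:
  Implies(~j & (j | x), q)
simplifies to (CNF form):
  j | q | ~x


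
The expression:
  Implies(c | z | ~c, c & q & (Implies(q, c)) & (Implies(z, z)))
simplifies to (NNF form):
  c & q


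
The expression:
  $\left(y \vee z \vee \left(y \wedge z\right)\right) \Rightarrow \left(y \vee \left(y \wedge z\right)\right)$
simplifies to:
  $y \vee \neg z$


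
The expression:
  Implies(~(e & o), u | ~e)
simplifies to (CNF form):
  o | u | ~e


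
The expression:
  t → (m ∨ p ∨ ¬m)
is always true.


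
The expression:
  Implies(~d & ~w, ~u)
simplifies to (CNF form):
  d | w | ~u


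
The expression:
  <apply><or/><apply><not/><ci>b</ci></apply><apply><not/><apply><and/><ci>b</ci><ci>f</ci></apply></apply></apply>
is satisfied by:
  {b: False, f: False}
  {f: True, b: False}
  {b: True, f: False}


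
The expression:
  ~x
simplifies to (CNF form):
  ~x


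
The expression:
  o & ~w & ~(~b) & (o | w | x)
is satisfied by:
  {b: True, o: True, w: False}


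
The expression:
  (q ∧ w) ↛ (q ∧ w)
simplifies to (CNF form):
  False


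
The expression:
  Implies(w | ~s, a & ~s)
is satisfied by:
  {a: True, s: False, w: False}
  {a: True, w: True, s: False}
  {a: True, s: True, w: False}
  {s: True, w: False, a: False}


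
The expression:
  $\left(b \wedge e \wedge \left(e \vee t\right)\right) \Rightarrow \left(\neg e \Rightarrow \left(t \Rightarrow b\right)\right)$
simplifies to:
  $\text{True}$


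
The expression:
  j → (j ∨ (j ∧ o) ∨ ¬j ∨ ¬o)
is always true.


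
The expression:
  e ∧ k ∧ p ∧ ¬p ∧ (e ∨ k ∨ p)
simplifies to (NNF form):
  False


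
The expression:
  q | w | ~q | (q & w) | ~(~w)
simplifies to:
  True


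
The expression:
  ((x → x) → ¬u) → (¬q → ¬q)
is always true.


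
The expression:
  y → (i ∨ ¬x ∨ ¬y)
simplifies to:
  i ∨ ¬x ∨ ¬y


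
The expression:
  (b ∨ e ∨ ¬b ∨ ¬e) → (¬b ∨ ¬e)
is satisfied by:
  {e: False, b: False}
  {b: True, e: False}
  {e: True, b: False}


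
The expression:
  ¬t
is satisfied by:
  {t: False}


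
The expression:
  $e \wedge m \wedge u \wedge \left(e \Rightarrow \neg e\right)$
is never true.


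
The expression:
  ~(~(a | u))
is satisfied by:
  {a: True, u: True}
  {a: True, u: False}
  {u: True, a: False}


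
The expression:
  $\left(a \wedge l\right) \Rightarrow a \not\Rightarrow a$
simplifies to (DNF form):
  $\neg a \vee \neg l$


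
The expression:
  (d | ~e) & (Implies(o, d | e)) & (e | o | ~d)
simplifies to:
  (d & e) | (d & o) | (~d & ~e & ~o)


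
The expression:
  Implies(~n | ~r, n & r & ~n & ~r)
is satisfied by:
  {r: True, n: True}


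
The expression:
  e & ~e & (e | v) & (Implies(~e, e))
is never true.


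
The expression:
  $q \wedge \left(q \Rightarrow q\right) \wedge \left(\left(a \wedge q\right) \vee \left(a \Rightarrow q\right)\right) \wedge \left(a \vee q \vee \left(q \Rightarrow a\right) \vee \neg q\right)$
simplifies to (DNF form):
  $q$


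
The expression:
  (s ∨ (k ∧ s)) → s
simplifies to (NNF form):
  True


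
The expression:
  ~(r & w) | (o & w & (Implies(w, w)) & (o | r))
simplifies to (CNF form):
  o | ~r | ~w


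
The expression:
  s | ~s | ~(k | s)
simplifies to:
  True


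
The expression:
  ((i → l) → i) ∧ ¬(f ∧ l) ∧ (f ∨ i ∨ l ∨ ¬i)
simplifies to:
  i ∧ (¬f ∨ ¬l)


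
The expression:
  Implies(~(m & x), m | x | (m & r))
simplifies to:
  m | x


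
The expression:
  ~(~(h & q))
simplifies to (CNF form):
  h & q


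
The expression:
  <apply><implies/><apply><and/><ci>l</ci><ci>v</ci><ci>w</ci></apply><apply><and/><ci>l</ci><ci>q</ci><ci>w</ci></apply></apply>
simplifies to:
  <apply><or/><ci>q</ci><apply><not/><ci>l</ci></apply><apply><not/><ci>v</ci></apply><apply><not/><ci>w</ci></apply></apply>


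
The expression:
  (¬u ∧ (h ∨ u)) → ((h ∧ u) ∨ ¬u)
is always true.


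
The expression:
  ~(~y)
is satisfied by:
  {y: True}


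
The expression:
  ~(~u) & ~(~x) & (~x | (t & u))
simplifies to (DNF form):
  t & u & x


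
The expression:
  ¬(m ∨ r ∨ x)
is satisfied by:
  {x: False, r: False, m: False}


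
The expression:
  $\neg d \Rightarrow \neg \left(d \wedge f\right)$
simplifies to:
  $\text{True}$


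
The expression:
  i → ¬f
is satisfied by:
  {i: False, f: False}
  {f: True, i: False}
  {i: True, f: False}


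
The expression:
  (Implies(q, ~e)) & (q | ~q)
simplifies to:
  ~e | ~q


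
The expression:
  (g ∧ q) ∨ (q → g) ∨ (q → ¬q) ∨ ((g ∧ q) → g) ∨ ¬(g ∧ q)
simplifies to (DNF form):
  True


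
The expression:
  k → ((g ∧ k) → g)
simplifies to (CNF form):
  True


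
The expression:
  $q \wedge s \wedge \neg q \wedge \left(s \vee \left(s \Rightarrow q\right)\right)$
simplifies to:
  $\text{False}$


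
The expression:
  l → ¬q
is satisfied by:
  {l: False, q: False}
  {q: True, l: False}
  {l: True, q: False}


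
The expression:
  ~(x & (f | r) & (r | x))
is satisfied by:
  {r: False, x: False, f: False}
  {f: True, r: False, x: False}
  {r: True, f: False, x: False}
  {f: True, r: True, x: False}
  {x: True, f: False, r: False}


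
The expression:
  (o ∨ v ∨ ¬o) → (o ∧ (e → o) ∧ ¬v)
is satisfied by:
  {o: True, v: False}


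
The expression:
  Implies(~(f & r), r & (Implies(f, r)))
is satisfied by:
  {r: True}


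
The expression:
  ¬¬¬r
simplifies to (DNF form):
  ¬r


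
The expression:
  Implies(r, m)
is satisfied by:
  {m: True, r: False}
  {r: False, m: False}
  {r: True, m: True}


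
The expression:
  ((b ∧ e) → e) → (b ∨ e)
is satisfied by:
  {b: True, e: True}
  {b: True, e: False}
  {e: True, b: False}


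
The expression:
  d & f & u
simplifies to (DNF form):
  d & f & u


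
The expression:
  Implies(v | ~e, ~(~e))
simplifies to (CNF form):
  e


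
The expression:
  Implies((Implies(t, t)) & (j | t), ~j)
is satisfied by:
  {j: False}


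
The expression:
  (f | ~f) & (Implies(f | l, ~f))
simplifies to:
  ~f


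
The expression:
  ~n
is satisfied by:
  {n: False}


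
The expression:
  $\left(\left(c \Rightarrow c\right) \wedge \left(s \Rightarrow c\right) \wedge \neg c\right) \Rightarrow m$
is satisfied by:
  {c: True, m: True, s: True}
  {c: True, m: True, s: False}
  {c: True, s: True, m: False}
  {c: True, s: False, m: False}
  {m: True, s: True, c: False}
  {m: True, s: False, c: False}
  {s: True, m: False, c: False}


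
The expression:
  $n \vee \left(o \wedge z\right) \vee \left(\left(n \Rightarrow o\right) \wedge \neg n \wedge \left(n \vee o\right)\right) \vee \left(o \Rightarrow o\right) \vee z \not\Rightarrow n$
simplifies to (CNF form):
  $\text{True}$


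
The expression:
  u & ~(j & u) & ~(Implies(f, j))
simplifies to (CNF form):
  f & u & ~j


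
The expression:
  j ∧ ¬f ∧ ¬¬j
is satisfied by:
  {j: True, f: False}


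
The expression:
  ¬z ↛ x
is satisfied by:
  {x: True, z: False}
  {z: False, x: False}
  {z: True, x: True}


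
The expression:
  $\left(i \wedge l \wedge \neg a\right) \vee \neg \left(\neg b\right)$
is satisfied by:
  {i: True, b: True, l: True, a: False}
  {i: True, b: True, l: False, a: False}
  {b: True, l: True, a: False, i: False}
  {b: True, l: False, a: False, i: False}
  {i: True, b: True, a: True, l: True}
  {i: True, b: True, a: True, l: False}
  {b: True, a: True, l: True, i: False}
  {b: True, a: True, l: False, i: False}
  {i: True, a: False, l: True, b: False}


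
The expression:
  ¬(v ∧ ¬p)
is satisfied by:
  {p: True, v: False}
  {v: False, p: False}
  {v: True, p: True}


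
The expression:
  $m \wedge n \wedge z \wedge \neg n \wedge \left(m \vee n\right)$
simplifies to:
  $\text{False}$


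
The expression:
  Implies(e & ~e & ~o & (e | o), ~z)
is always true.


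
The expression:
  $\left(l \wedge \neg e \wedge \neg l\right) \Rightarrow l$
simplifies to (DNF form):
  $\text{True}$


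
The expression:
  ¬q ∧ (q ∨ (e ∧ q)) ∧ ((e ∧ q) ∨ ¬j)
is never true.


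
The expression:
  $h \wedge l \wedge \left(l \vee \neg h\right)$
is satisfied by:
  {h: True, l: True}


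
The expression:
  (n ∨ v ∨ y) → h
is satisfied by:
  {h: True, v: False, n: False, y: False}
  {y: True, h: True, v: False, n: False}
  {h: True, n: True, v: False, y: False}
  {y: True, h: True, n: True, v: False}
  {h: True, v: True, n: False, y: False}
  {h: True, y: True, v: True, n: False}
  {h: True, n: True, v: True, y: False}
  {y: True, h: True, n: True, v: True}
  {y: False, v: False, n: False, h: False}


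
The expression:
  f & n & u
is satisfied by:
  {u: True, f: True, n: True}


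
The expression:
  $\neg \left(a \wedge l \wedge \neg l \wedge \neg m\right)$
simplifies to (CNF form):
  $\text{True}$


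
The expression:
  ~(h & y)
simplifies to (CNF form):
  ~h | ~y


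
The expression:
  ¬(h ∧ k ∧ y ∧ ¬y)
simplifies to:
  True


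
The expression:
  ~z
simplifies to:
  ~z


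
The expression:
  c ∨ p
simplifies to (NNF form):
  c ∨ p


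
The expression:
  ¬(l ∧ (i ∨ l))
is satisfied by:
  {l: False}


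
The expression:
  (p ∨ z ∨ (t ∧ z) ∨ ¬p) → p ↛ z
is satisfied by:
  {p: True, z: False}


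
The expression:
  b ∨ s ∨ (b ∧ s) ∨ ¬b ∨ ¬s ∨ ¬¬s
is always true.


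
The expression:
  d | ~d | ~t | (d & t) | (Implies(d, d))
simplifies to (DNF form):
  True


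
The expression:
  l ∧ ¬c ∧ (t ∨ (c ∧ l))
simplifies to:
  l ∧ t ∧ ¬c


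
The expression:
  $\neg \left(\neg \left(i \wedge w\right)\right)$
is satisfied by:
  {i: True, w: True}


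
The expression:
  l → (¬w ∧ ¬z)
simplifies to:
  (¬w ∧ ¬z) ∨ ¬l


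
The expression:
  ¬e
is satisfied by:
  {e: False}


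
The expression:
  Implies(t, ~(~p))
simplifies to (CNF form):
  p | ~t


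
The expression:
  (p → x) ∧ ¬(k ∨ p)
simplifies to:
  ¬k ∧ ¬p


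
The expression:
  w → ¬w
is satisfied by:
  {w: False}


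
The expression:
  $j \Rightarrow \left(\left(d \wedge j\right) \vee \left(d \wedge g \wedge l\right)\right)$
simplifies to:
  $d \vee \neg j$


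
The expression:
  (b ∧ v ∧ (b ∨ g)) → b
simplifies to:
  True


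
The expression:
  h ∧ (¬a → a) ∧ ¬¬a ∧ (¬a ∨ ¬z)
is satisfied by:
  {a: True, h: True, z: False}


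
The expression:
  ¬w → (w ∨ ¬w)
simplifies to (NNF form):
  True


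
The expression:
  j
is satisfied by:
  {j: True}


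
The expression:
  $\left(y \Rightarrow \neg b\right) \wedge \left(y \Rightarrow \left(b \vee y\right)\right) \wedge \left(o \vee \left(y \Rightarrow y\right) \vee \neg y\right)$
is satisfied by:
  {y: False, b: False}
  {b: True, y: False}
  {y: True, b: False}


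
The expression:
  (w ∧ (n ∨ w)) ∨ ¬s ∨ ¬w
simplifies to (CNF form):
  True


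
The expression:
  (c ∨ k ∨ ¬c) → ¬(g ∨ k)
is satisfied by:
  {g: False, k: False}


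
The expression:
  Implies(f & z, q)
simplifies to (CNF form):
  q | ~f | ~z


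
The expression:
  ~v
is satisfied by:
  {v: False}


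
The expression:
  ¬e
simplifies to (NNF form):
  ¬e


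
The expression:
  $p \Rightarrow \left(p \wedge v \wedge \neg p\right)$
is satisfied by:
  {p: False}


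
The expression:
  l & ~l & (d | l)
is never true.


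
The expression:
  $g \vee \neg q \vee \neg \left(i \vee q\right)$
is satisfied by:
  {g: True, q: False}
  {q: False, g: False}
  {q: True, g: True}


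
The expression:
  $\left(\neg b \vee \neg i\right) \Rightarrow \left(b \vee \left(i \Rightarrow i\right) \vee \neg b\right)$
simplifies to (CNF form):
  $\text{True}$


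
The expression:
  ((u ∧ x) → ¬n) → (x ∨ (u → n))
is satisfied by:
  {n: True, x: True, u: False}
  {n: True, u: False, x: False}
  {x: True, u: False, n: False}
  {x: False, u: False, n: False}
  {n: True, x: True, u: True}
  {n: True, u: True, x: False}
  {x: True, u: True, n: False}


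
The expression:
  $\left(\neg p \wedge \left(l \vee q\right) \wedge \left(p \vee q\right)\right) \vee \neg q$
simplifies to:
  $\neg p \vee \neg q$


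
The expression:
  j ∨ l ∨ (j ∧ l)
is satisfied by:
  {l: True, j: True}
  {l: True, j: False}
  {j: True, l: False}


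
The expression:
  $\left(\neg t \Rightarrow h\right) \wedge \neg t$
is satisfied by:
  {h: True, t: False}


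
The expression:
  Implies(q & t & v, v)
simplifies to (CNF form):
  True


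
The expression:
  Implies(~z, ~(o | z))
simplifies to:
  z | ~o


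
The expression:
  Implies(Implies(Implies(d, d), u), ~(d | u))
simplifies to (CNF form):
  ~u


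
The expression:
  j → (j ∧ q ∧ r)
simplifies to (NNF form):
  (q ∧ r) ∨ ¬j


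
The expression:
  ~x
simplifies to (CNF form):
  ~x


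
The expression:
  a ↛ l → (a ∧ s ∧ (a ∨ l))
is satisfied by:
  {l: True, s: True, a: False}
  {l: True, s: False, a: False}
  {s: True, l: False, a: False}
  {l: False, s: False, a: False}
  {a: True, l: True, s: True}
  {a: True, l: True, s: False}
  {a: True, s: True, l: False}


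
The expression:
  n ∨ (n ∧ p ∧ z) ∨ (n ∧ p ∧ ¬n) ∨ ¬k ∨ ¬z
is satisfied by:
  {n: True, k: False, z: False}
  {k: False, z: False, n: False}
  {n: True, z: True, k: False}
  {z: True, k: False, n: False}
  {n: True, k: True, z: False}
  {k: True, n: False, z: False}
  {n: True, z: True, k: True}


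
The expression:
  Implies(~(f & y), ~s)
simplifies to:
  ~s | (f & y)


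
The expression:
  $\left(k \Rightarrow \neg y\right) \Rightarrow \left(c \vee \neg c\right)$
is always true.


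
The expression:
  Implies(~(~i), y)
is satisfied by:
  {y: True, i: False}
  {i: False, y: False}
  {i: True, y: True}


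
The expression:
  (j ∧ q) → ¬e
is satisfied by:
  {e: False, q: False, j: False}
  {j: True, e: False, q: False}
  {q: True, e: False, j: False}
  {j: True, q: True, e: False}
  {e: True, j: False, q: False}
  {j: True, e: True, q: False}
  {q: True, e: True, j: False}


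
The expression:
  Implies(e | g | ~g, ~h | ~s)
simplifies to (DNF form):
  ~h | ~s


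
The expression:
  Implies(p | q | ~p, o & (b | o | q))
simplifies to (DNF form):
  o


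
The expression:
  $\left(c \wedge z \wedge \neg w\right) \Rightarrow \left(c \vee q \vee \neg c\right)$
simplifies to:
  $\text{True}$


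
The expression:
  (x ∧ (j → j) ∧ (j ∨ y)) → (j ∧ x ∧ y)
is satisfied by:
  {x: False, y: False, j: False}
  {j: True, x: False, y: False}
  {y: True, x: False, j: False}
  {j: True, y: True, x: False}
  {x: True, j: False, y: False}
  {j: True, y: True, x: True}


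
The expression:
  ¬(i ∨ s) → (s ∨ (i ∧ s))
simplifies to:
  i ∨ s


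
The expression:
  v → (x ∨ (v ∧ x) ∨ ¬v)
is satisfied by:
  {x: True, v: False}
  {v: False, x: False}
  {v: True, x: True}


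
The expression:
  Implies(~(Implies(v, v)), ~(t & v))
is always true.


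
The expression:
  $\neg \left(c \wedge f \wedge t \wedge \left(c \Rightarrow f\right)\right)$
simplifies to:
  $\neg c \vee \neg f \vee \neg t$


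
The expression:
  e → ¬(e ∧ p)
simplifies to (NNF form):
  ¬e ∨ ¬p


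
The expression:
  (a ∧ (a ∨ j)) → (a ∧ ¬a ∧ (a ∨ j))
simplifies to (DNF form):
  ¬a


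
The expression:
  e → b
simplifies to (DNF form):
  b ∨ ¬e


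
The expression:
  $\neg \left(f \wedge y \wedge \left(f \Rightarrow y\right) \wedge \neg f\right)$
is always true.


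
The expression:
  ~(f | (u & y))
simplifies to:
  ~f & (~u | ~y)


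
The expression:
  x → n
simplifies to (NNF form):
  n ∨ ¬x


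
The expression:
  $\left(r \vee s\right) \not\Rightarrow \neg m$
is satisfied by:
  {m: True, r: True, s: True}
  {m: True, r: True, s: False}
  {m: True, s: True, r: False}
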